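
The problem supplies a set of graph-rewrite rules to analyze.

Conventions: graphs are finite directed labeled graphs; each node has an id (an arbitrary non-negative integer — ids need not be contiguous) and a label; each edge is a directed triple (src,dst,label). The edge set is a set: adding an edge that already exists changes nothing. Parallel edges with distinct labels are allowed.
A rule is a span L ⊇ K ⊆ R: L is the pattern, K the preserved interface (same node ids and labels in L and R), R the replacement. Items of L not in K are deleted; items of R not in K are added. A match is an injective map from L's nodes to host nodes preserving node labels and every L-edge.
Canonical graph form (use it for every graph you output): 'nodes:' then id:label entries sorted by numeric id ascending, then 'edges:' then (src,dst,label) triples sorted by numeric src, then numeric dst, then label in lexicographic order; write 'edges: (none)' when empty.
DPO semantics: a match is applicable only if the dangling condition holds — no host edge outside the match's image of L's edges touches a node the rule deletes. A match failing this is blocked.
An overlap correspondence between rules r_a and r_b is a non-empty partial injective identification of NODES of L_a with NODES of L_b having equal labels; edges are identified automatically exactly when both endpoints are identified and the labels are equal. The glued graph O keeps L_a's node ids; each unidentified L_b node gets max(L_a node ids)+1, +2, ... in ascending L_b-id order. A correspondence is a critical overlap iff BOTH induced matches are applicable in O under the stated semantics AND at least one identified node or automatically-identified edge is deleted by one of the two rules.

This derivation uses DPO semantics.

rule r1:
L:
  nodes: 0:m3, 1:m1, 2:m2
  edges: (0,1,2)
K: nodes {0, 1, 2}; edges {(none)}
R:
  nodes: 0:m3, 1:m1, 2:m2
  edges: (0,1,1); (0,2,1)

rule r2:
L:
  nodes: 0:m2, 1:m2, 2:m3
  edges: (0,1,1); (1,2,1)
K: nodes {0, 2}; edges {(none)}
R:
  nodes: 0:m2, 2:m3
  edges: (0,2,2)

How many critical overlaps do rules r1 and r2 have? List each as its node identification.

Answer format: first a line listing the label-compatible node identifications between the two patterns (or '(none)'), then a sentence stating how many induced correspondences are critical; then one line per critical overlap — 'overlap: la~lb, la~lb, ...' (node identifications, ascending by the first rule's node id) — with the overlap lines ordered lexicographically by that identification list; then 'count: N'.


label-compatible node identifications between L(r1) and L(r2): 0~2, 2~0, 2~1
2 of the induced correspondences are critical overlaps of r1 and r2.
overlap: 0~2, 2~1
overlap: 2~1
count: 2


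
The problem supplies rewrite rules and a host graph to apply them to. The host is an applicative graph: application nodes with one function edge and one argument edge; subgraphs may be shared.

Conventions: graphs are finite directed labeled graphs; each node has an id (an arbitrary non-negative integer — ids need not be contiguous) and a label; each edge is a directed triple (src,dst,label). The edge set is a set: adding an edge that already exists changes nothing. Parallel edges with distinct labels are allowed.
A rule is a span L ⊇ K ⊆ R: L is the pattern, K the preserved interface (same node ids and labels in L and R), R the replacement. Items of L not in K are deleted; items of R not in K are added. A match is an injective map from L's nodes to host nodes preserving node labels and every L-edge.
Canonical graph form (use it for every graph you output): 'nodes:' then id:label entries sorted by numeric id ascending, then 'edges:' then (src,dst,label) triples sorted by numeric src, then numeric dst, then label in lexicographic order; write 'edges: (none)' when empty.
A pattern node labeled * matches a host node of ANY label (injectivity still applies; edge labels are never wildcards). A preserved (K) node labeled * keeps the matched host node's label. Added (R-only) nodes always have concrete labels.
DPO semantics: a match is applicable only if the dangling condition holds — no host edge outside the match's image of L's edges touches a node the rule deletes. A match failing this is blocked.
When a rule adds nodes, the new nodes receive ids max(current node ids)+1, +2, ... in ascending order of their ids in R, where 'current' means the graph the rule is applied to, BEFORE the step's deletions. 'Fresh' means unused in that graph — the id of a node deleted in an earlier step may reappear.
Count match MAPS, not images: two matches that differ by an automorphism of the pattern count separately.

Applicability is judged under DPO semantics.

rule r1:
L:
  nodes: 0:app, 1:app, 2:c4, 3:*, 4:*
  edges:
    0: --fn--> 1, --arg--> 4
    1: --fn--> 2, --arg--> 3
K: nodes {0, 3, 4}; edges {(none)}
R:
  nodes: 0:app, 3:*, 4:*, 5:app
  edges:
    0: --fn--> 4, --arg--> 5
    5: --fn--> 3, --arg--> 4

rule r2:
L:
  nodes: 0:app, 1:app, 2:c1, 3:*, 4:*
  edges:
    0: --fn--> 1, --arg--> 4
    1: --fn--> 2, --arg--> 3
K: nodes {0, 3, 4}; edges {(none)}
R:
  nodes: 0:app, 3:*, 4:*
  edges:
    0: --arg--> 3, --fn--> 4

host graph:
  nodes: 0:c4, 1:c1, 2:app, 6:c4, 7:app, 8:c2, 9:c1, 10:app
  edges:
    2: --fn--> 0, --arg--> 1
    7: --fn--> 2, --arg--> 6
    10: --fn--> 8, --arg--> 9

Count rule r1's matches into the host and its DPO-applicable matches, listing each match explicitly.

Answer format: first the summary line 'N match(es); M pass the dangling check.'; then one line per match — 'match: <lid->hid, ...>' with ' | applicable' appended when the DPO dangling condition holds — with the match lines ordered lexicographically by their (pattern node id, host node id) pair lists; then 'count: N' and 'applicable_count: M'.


1 match(es); 1 pass the dangling check.
match: 0->7, 1->2, 2->0, 3->1, 4->6 | applicable
count: 1
applicable_count: 1


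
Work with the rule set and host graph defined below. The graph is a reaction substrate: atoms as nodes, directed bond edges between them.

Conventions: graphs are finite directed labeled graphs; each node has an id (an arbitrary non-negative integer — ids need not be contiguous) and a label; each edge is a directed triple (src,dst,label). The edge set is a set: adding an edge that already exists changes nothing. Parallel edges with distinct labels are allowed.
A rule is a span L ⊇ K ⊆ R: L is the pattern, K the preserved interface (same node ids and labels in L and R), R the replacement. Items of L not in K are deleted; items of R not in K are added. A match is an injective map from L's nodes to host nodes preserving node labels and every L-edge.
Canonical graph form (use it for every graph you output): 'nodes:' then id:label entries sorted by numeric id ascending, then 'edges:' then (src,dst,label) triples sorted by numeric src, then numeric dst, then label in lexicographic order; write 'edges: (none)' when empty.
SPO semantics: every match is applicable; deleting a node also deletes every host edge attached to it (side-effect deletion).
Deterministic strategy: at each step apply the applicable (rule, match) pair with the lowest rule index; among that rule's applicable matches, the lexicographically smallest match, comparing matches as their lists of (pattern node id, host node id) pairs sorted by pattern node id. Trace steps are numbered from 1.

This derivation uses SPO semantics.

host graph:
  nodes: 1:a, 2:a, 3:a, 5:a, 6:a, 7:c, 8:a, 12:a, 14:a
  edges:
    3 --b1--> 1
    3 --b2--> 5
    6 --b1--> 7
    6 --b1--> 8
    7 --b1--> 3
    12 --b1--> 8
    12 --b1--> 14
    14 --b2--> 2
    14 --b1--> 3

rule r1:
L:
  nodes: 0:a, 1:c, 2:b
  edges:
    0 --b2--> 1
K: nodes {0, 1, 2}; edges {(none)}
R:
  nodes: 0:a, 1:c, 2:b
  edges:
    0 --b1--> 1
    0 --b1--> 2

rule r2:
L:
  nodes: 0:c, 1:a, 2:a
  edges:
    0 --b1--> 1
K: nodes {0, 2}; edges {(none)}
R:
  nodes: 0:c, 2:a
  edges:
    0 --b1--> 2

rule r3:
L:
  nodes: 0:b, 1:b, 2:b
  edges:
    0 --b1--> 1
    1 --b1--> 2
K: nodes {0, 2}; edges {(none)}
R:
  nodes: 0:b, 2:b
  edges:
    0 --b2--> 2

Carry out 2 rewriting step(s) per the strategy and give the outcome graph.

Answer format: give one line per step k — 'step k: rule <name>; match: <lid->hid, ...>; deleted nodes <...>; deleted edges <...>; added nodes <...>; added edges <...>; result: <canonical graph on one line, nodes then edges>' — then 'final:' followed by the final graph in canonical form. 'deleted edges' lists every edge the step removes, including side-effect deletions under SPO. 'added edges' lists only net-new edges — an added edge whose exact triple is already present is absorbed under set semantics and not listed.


step 1: rule r2; match: 0->7, 1->3, 2->1; deleted nodes 3; deleted edges (3,1,b1); (3,5,b2); (7,3,b1); (14,3,b1); added nodes (none); added edges (7,1,b1); result: nodes: 1:a, 2:a, 5:a, 6:a, 7:c, 8:a, 12:a, 14:a edges: (6,7,b1); (6,8,b1); (7,1,b1); (12,8,b1); (12,14,b1); (14,2,b2)
step 2: rule r2; match: 0->7, 1->1, 2->2; deleted nodes 1; deleted edges (7,1,b1); added nodes (none); added edges (7,2,b1); result: nodes: 2:a, 5:a, 6:a, 7:c, 8:a, 12:a, 14:a edges: (6,7,b1); (6,8,b1); (7,2,b1); (12,8,b1); (12,14,b1); (14,2,b2)
final:
nodes: 2:a, 5:a, 6:a, 7:c, 8:a, 12:a, 14:a
edges: (6,7,b1); (6,8,b1); (7,2,b1); (12,8,b1); (12,14,b1); (14,2,b2)


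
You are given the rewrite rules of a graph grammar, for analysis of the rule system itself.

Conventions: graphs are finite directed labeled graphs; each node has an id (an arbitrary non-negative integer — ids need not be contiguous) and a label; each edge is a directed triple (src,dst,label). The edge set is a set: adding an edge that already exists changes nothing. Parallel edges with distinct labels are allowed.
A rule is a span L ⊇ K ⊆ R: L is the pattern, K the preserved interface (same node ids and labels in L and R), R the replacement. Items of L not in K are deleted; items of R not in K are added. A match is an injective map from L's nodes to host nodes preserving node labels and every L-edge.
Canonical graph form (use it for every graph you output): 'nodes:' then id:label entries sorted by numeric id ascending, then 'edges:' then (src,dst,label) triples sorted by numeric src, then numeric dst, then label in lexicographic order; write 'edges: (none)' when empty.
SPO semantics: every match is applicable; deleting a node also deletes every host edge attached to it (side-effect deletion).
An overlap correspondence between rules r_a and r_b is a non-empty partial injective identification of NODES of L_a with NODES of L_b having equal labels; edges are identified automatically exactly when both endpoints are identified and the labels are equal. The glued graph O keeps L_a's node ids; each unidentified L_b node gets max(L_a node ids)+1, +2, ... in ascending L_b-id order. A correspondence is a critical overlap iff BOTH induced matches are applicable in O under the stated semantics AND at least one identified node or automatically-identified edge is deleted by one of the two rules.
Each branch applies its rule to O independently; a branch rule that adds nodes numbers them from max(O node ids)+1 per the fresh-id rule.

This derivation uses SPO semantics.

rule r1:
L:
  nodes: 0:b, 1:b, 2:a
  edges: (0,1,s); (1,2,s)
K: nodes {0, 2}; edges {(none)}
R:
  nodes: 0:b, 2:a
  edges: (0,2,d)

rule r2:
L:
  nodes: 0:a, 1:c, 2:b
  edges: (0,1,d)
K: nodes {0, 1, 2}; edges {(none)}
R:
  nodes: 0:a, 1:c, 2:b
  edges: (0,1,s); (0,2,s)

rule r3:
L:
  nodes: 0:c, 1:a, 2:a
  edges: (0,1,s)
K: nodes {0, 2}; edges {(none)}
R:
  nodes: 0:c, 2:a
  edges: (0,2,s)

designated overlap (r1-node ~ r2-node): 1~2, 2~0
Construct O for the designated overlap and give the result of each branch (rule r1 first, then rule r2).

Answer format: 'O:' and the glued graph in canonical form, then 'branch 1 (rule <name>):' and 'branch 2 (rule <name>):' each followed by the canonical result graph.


O:
nodes: 0:b, 1:b, 2:a, 3:c
edges: (0,1,s); (1,2,s); (2,3,d)
branch 1 (rule r1):
nodes: 0:b, 2:a, 3:c
edges: (0,2,d); (2,3,d)
branch 2 (rule r2):
nodes: 0:b, 1:b, 2:a, 3:c
edges: (0,1,s); (1,2,s); (2,1,s); (2,3,s)


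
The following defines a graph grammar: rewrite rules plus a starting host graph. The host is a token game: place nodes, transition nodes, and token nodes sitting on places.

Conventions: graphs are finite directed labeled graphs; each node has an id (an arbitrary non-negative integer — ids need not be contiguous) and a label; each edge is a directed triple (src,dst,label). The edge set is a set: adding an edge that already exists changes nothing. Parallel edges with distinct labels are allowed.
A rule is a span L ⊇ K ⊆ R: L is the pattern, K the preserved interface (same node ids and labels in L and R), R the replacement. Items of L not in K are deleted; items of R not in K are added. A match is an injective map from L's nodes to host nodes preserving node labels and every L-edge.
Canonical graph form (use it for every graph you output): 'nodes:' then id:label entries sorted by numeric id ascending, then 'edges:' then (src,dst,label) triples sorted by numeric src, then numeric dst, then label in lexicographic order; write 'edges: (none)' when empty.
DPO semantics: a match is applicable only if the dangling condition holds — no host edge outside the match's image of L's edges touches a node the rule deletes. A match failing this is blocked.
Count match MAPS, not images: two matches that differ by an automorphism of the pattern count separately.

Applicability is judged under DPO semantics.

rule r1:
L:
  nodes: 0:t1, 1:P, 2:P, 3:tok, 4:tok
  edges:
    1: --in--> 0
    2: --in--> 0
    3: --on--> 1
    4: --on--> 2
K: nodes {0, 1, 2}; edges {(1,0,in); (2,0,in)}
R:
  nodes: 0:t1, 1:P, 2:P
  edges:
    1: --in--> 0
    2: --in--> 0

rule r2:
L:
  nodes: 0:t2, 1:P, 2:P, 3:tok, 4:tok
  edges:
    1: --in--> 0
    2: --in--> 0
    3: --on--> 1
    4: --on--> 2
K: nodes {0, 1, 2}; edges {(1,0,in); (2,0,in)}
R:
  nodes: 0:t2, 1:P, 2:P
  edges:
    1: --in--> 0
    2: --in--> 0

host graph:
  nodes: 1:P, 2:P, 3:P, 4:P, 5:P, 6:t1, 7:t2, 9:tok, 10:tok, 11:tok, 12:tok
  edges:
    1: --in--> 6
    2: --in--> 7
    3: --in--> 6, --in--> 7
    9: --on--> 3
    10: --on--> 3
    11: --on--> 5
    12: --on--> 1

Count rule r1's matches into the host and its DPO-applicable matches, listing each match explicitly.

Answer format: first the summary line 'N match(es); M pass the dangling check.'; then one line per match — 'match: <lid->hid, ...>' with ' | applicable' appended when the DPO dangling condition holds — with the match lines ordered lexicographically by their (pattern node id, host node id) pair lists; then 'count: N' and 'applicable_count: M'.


4 match(es); 4 pass the dangling check.
match: 0->6, 1->1, 2->3, 3->12, 4->9 | applicable
match: 0->6, 1->1, 2->3, 3->12, 4->10 | applicable
match: 0->6, 1->3, 2->1, 3->9, 4->12 | applicable
match: 0->6, 1->3, 2->1, 3->10, 4->12 | applicable
count: 4
applicable_count: 4


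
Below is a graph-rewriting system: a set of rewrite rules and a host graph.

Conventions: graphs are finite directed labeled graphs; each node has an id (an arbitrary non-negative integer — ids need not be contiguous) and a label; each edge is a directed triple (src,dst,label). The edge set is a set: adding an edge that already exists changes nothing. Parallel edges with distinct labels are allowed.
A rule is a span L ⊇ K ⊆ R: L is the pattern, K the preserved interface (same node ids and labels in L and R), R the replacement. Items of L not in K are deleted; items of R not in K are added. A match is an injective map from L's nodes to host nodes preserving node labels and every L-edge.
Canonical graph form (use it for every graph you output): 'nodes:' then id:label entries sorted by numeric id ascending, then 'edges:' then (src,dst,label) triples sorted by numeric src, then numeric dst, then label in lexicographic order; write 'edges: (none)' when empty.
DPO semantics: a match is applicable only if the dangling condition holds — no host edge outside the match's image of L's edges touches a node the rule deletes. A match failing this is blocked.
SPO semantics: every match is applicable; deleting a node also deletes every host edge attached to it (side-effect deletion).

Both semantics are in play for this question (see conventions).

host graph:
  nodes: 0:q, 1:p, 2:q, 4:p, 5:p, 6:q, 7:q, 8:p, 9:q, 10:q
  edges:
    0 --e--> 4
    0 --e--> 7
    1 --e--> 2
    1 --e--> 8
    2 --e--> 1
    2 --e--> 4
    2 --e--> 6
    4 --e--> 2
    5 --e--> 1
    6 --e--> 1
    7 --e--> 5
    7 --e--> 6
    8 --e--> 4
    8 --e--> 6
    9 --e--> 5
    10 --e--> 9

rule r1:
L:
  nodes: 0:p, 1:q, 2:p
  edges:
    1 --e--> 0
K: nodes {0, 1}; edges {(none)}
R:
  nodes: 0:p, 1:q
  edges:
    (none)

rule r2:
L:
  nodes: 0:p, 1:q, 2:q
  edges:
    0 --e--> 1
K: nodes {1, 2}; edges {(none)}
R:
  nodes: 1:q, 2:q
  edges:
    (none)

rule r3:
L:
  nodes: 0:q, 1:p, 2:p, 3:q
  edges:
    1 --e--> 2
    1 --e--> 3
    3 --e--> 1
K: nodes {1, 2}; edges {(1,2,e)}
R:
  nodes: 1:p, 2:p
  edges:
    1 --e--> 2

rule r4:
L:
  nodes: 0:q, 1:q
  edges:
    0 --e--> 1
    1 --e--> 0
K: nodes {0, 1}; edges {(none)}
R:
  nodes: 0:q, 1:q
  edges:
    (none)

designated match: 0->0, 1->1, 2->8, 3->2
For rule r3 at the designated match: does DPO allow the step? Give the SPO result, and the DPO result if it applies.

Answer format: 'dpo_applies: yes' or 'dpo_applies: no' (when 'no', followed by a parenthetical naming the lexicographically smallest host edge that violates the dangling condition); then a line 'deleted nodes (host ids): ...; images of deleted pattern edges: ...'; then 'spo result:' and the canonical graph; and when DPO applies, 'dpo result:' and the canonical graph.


dpo_applies: no
(the rule deletes node 0, which keeps host edge (0,4,e) outside the match image — the dangling condition fails, DPO blocks; SPO proceeds and side-deletes such edges)
deleted nodes (host ids): 0, 2; images of deleted pattern edges: (1,2,e); (2,1,e)
spo result:
nodes: 1:p, 4:p, 5:p, 6:q, 7:q, 8:p, 9:q, 10:q
edges: (1,8,e); (5,1,e); (6,1,e); (7,5,e); (7,6,e); (8,4,e); (8,6,e); (9,5,e); (10,9,e)


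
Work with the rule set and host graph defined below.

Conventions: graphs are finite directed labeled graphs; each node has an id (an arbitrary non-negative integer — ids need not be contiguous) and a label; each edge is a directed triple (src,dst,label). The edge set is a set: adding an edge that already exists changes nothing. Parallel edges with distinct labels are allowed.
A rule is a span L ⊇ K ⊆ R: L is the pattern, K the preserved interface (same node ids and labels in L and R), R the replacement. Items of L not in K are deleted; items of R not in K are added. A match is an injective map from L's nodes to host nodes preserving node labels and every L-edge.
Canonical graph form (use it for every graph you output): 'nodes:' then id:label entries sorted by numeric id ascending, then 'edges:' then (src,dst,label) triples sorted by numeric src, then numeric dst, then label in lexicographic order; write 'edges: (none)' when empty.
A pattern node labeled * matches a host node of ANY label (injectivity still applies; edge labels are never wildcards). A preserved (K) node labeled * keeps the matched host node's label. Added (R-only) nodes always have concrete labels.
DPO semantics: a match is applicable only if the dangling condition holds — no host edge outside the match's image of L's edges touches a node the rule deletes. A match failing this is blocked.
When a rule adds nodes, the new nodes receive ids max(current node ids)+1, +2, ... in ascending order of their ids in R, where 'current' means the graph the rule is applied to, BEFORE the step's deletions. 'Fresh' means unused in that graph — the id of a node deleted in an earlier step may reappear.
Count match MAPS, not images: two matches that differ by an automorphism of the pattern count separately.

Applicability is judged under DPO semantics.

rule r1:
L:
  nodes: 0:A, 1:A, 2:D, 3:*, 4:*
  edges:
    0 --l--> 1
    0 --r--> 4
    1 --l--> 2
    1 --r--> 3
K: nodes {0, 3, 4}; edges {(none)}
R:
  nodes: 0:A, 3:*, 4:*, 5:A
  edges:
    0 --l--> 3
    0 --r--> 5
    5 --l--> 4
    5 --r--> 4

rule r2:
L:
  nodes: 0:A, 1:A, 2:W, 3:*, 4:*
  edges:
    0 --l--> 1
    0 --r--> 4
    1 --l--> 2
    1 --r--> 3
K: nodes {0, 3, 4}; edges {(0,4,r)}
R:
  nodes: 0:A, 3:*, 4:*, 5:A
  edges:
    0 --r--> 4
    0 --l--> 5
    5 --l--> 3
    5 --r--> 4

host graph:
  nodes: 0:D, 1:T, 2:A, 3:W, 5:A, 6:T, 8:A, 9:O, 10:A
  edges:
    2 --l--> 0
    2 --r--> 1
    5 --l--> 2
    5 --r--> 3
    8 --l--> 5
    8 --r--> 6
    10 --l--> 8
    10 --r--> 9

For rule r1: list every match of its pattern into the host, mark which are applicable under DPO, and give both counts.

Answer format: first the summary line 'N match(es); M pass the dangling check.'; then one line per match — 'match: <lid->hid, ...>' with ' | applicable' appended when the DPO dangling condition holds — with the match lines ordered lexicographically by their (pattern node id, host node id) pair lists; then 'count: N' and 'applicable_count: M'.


1 match(es); 1 pass the dangling check.
match: 0->5, 1->2, 2->0, 3->1, 4->3 | applicable
count: 1
applicable_count: 1


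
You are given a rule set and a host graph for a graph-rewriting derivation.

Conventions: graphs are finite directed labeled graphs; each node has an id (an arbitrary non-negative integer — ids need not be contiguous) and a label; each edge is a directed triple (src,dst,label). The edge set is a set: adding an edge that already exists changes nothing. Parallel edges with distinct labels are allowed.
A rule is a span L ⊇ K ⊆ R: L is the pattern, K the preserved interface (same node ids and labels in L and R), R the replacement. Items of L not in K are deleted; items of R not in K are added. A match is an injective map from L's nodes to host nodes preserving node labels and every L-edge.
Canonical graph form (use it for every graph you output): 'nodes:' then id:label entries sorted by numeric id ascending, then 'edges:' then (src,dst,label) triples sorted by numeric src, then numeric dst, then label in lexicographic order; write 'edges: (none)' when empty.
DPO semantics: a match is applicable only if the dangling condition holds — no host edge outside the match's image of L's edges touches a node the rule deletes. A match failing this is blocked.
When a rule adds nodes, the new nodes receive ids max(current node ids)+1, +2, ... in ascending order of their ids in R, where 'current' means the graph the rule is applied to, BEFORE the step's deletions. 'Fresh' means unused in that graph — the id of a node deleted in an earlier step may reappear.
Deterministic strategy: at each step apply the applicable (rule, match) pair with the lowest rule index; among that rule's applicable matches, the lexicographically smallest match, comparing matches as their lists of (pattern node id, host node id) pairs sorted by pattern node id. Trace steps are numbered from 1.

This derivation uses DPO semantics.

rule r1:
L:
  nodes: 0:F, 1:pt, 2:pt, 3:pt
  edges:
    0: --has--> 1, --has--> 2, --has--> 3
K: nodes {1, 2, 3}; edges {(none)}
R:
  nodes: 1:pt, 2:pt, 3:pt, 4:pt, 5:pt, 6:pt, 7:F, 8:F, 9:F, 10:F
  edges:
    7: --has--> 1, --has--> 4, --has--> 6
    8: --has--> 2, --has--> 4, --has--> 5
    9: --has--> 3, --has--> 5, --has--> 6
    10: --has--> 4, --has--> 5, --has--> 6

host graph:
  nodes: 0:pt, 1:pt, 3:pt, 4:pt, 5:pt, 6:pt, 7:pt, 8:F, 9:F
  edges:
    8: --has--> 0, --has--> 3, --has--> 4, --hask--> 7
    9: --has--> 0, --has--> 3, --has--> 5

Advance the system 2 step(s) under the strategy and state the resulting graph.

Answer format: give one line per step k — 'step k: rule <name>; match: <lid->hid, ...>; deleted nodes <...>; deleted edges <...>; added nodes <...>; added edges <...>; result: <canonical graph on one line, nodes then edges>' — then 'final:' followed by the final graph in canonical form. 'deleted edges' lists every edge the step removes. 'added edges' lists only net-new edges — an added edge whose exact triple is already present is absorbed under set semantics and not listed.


step 1: rule r1; match: 0->9, 1->0, 2->3, 3->5; deleted nodes 9; deleted edges (9,0,has); (9,3,has); (9,5,has); added nodes 10, 11, 12, 13, 14, 15, 16; added edges (13,0,has); (13,10,has); (13,12,has); (14,3,has); (14,10,has); (14,11,has); (15,5,has); (15,11,has); (15,12,has); (16,10,has); (16,11,has); (16,12,has); result: nodes: 0:pt, 1:pt, 3:pt, 4:pt, 5:pt, 6:pt, 7:pt, 8:F, 10:pt, 11:pt, 12:pt, 13:F, 14:F, 15:F, 16:F edges: (8,0,has); (8,3,has); (8,4,has); (8,7,hask); (13,0,has); (13,10,has); (13,12,has); (14,3,has); (14,10,has); (14,11,has); (15,5,has); (15,11,has); (15,12,has); (16,10,has); (16,11,has); (16,12,has)
step 2: rule r1; match: 0->13, 1->0, 2->10, 3->12; deleted nodes 13; deleted edges (13,0,has); (13,10,has); (13,12,has); added nodes 17, 18, 19, 20, 21, 22, 23; added edges (20,0,has); (20,17,has); (20,19,has); (21,10,has); (21,17,has); (21,18,has); (22,12,has); (22,18,has); (22,19,has); (23,17,has); (23,18,has); (23,19,has); result: nodes: 0:pt, 1:pt, 3:pt, 4:pt, 5:pt, 6:pt, 7:pt, 8:F, 10:pt, 11:pt, 12:pt, 14:F, 15:F, 16:F, 17:pt, 18:pt, 19:pt, 20:F, 21:F, 22:F, 23:F edges: (8,0,has); (8,3,has); (8,4,has); (8,7,hask); (14,3,has); (14,10,has); (14,11,has); (15,5,has); (15,11,has); (15,12,has); (16,10,has); (16,11,has); (16,12,has); (20,0,has); (20,17,has); (20,19,has); (21,10,has); (21,17,has); (21,18,has); (22,12,has); (22,18,has); (22,19,has); (23,17,has); (23,18,has); (23,19,has)
final:
nodes: 0:pt, 1:pt, 3:pt, 4:pt, 5:pt, 6:pt, 7:pt, 8:F, 10:pt, 11:pt, 12:pt, 14:F, 15:F, 16:F, 17:pt, 18:pt, 19:pt, 20:F, 21:F, 22:F, 23:F
edges: (8,0,has); (8,3,has); (8,4,has); (8,7,hask); (14,3,has); (14,10,has); (14,11,has); (15,5,has); (15,11,has); (15,12,has); (16,10,has); (16,11,has); (16,12,has); (20,0,has); (20,17,has); (20,19,has); (21,10,has); (21,17,has); (21,18,has); (22,12,has); (22,18,has); (22,19,has); (23,17,has); (23,18,has); (23,19,has)


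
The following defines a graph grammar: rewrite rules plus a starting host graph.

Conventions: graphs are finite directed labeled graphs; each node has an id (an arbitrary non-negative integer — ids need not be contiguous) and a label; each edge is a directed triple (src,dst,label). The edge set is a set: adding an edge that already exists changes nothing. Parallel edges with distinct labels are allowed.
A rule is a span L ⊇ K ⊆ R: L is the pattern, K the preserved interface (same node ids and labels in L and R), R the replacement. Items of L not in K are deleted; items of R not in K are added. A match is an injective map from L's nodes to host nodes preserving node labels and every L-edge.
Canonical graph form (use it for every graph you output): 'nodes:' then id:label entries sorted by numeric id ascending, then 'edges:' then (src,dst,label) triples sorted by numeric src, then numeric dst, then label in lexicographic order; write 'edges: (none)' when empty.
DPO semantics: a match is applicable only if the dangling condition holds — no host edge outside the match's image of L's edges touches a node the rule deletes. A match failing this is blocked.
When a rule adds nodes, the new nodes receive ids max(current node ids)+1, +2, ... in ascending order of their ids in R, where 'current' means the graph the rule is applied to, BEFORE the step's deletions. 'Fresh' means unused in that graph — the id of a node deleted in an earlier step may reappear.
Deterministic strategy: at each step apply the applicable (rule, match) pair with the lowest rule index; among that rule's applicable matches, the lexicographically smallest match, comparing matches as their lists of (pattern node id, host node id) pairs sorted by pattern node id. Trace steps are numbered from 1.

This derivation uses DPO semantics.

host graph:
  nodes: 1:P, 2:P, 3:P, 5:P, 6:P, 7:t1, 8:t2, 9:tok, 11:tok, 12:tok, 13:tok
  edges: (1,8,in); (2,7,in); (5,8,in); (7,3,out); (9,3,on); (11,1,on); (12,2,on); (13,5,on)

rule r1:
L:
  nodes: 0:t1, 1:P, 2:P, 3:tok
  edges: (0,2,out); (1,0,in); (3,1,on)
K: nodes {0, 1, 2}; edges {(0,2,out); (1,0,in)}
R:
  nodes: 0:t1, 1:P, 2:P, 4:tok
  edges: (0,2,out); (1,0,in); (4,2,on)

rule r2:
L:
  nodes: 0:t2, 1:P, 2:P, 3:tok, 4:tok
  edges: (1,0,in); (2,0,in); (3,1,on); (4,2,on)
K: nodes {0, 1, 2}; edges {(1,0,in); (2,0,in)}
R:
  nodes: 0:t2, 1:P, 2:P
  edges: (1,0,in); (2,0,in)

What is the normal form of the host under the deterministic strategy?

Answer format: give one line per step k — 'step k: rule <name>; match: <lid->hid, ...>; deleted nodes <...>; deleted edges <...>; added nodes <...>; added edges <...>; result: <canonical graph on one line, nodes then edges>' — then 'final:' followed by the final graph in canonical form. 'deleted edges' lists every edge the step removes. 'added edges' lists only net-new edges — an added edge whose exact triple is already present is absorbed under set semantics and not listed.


step 1: rule r1; match: 0->7, 1->2, 2->3, 3->12; deleted nodes 12; deleted edges (12,2,on); added nodes 14; added edges (14,3,on); result: nodes: 1:P, 2:P, 3:P, 5:P, 6:P, 7:t1, 8:t2, 9:tok, 11:tok, 13:tok, 14:tok edges: (1,8,in); (2,7,in); (5,8,in); (7,3,out); (9,3,on); (11,1,on); (13,5,on); (14,3,on)
step 2: rule r2; match: 0->8, 1->1, 2->5, 3->11, 4->13; deleted nodes 11, 13; deleted edges (11,1,on); (13,5,on); added nodes (none); added edges (none); result: nodes: 1:P, 2:P, 3:P, 5:P, 6:P, 7:t1, 8:t2, 9:tok, 14:tok edges: (1,8,in); (2,7,in); (5,8,in); (7,3,out); (9,3,on); (14,3,on)
final:
nodes: 1:P, 2:P, 3:P, 5:P, 6:P, 7:t1, 8:t2, 9:tok, 14:tok
edges: (1,8,in); (2,7,in); (5,8,in); (7,3,out); (9,3,on); (14,3,on)


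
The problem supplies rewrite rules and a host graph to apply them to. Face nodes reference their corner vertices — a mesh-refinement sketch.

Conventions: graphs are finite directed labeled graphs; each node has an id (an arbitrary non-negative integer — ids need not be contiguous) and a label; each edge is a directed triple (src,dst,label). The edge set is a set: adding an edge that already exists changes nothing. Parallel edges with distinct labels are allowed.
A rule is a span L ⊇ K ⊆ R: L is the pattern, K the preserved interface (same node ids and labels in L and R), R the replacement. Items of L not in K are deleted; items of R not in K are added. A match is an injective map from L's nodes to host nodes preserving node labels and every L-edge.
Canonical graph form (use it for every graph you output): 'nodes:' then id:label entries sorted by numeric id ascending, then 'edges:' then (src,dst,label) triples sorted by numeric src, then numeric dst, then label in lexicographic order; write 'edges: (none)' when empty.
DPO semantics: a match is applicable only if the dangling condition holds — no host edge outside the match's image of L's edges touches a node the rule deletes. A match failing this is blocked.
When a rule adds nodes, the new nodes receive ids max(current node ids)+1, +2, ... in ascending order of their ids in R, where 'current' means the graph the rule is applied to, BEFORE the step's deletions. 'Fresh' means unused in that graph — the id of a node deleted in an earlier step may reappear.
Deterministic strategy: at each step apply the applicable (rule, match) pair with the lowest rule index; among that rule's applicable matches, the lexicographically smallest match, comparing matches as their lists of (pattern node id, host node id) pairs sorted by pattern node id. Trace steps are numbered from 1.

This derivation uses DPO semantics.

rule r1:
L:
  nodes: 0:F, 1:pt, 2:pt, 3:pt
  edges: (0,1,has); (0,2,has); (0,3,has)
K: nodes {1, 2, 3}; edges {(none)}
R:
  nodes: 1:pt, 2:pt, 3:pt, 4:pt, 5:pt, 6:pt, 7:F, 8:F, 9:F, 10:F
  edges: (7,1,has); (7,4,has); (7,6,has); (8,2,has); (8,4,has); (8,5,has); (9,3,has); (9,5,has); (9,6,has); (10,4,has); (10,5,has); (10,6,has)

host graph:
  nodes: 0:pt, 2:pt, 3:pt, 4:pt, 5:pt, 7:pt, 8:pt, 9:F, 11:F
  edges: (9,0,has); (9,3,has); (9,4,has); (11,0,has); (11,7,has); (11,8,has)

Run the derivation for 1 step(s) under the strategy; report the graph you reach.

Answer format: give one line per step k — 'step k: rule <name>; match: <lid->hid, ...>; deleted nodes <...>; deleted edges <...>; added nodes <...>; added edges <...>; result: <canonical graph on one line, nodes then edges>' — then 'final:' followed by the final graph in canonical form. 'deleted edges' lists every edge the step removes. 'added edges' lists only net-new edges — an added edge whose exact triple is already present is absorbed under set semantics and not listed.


step 1: rule r1; match: 0->9, 1->0, 2->3, 3->4; deleted nodes 9; deleted edges (9,0,has); (9,3,has); (9,4,has); added nodes 12, 13, 14, 15, 16, 17, 18; added edges (15,0,has); (15,12,has); (15,14,has); (16,3,has); (16,12,has); (16,13,has); (17,4,has); (17,13,has); (17,14,has); (18,12,has); (18,13,has); (18,14,has); result: nodes: 0:pt, 2:pt, 3:pt, 4:pt, 5:pt, 7:pt, 8:pt, 11:F, 12:pt, 13:pt, 14:pt, 15:F, 16:F, 17:F, 18:F edges: (11,0,has); (11,7,has); (11,8,has); (15,0,has); (15,12,has); (15,14,has); (16,3,has); (16,12,has); (16,13,has); (17,4,has); (17,13,has); (17,14,has); (18,12,has); (18,13,has); (18,14,has)
final:
nodes: 0:pt, 2:pt, 3:pt, 4:pt, 5:pt, 7:pt, 8:pt, 11:F, 12:pt, 13:pt, 14:pt, 15:F, 16:F, 17:F, 18:F
edges: (11,0,has); (11,7,has); (11,8,has); (15,0,has); (15,12,has); (15,14,has); (16,3,has); (16,12,has); (16,13,has); (17,4,has); (17,13,has); (17,14,has); (18,12,has); (18,13,has); (18,14,has)


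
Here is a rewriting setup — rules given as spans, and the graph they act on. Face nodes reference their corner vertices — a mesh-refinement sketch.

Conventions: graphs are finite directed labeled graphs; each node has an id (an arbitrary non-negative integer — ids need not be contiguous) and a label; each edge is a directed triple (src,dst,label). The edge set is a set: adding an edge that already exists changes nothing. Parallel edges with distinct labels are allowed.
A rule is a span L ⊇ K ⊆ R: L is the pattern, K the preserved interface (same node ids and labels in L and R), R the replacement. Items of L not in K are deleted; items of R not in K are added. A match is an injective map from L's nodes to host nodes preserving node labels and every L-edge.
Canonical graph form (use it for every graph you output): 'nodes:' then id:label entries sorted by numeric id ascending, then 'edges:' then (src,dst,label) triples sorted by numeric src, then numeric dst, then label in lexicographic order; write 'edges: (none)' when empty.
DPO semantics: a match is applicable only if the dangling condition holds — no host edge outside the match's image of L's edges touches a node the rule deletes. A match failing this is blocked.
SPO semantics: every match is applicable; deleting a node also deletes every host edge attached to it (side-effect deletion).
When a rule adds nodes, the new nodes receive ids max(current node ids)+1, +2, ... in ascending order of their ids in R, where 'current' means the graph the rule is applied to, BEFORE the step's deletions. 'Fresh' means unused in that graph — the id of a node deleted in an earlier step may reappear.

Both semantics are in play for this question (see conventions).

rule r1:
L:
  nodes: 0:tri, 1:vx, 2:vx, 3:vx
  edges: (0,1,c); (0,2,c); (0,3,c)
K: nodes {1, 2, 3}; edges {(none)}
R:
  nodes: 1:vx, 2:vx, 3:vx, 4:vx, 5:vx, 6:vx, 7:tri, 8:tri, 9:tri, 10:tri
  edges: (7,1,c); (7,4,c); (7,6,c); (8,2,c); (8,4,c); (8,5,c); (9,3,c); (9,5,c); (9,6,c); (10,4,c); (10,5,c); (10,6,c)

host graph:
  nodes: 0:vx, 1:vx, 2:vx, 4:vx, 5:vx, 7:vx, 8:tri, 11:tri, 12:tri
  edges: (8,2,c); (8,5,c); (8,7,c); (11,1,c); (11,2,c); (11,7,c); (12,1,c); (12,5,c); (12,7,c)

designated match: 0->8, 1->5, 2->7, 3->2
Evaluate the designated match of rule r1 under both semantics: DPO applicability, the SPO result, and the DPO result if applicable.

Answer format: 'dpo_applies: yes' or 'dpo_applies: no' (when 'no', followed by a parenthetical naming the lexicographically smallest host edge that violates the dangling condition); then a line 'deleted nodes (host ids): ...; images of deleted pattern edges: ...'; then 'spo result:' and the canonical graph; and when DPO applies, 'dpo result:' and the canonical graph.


dpo_applies: yes
deleted nodes (host ids): 8; images of deleted pattern edges: (8,2,c); (8,5,c); (8,7,c)
spo result:
nodes: 0:vx, 1:vx, 2:vx, 4:vx, 5:vx, 7:vx, 11:tri, 12:tri, 13:vx, 14:vx, 15:vx, 16:tri, 17:tri, 18:tri, 19:tri
edges: (11,1,c); (11,2,c); (11,7,c); (12,1,c); (12,5,c); (12,7,c); (16,5,c); (16,13,c); (16,15,c); (17,7,c); (17,13,c); (17,14,c); (18,2,c); (18,14,c); (18,15,c); (19,13,c); (19,14,c); (19,15,c)
dpo result:
nodes: 0:vx, 1:vx, 2:vx, 4:vx, 5:vx, 7:vx, 11:tri, 12:tri, 13:vx, 14:vx, 15:vx, 16:tri, 17:tri, 18:tri, 19:tri
edges: (11,1,c); (11,2,c); (11,7,c); (12,1,c); (12,5,c); (12,7,c); (16,5,c); (16,13,c); (16,15,c); (17,7,c); (17,13,c); (17,14,c); (18,2,c); (18,14,c); (18,15,c); (19,13,c); (19,14,c); (19,15,c)


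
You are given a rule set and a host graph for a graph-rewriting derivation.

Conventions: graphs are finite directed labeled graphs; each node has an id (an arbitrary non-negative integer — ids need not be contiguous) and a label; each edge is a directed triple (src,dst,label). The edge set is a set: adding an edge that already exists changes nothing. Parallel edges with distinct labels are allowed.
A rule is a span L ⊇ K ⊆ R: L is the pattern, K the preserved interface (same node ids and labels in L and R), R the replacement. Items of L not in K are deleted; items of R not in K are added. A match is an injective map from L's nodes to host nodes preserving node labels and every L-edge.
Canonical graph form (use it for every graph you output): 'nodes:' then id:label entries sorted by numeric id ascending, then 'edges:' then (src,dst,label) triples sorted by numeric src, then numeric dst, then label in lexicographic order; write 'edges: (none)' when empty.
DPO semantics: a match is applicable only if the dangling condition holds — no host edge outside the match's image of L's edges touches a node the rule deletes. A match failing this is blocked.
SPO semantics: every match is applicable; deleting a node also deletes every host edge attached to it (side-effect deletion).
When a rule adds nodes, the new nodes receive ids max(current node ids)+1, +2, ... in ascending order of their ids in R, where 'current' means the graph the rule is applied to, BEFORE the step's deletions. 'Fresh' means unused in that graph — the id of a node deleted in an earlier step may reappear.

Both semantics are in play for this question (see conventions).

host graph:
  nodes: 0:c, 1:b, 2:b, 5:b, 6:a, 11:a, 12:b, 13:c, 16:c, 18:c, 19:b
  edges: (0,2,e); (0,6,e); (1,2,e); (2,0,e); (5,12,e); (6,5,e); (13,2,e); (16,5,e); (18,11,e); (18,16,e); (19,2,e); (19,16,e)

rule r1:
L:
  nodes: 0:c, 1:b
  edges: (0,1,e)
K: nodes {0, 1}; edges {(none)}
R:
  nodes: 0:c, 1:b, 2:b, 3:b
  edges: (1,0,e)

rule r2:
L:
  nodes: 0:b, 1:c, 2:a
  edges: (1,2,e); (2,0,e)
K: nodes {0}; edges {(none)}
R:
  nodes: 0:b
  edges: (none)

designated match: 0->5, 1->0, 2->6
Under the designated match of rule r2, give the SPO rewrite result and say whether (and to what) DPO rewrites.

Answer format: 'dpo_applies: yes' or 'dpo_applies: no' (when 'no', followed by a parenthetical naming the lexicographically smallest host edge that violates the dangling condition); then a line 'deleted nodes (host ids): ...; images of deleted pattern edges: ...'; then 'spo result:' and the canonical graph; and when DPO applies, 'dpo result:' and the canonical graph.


dpo_applies: no
(the rule deletes node 0, which keeps host edge (0,2,e) outside the match image — the dangling condition fails, DPO blocks; SPO proceeds and side-deletes such edges)
deleted nodes (host ids): 0, 6; images of deleted pattern edges: (0,6,e); (6,5,e)
spo result:
nodes: 1:b, 2:b, 5:b, 11:a, 12:b, 13:c, 16:c, 18:c, 19:b
edges: (1,2,e); (5,12,e); (13,2,e); (16,5,e); (18,11,e); (18,16,e); (19,2,e); (19,16,e)


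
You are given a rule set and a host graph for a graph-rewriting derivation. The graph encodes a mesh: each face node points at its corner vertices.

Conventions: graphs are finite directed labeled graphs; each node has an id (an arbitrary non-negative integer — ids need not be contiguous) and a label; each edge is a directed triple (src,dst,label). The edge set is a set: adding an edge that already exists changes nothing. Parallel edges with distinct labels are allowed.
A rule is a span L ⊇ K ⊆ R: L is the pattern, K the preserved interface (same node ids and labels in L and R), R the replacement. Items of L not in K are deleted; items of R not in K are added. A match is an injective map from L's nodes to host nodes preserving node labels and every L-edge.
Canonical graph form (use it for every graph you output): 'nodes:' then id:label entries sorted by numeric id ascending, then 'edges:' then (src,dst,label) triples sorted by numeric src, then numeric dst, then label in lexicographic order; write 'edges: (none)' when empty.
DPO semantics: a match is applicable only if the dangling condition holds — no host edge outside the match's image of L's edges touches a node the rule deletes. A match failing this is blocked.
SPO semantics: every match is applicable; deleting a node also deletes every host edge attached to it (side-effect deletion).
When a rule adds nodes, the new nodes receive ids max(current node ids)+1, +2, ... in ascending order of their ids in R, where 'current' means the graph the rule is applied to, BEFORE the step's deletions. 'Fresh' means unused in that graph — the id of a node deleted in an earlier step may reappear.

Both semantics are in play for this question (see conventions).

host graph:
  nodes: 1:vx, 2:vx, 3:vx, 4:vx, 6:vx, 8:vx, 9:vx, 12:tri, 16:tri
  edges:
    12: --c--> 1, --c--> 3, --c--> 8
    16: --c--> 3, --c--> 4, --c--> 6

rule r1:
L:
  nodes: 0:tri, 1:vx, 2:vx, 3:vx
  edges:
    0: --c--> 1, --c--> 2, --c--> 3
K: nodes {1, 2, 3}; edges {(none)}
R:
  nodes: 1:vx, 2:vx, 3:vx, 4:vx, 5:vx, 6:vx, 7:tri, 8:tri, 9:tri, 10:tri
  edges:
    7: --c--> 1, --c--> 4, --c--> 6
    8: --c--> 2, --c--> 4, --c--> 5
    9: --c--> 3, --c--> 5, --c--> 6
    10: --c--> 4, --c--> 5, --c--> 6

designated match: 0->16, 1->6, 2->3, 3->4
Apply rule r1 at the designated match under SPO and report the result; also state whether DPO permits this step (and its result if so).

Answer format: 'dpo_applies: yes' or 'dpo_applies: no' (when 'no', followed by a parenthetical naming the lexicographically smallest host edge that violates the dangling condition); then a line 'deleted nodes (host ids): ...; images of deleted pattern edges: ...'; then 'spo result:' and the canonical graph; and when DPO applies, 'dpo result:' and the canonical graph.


dpo_applies: yes
deleted nodes (host ids): 16; images of deleted pattern edges: (16,3,c); (16,4,c); (16,6,c)
spo result:
nodes: 1:vx, 2:vx, 3:vx, 4:vx, 6:vx, 8:vx, 9:vx, 12:tri, 17:vx, 18:vx, 19:vx, 20:tri, 21:tri, 22:tri, 23:tri
edges: (12,1,c); (12,3,c); (12,8,c); (20,6,c); (20,17,c); (20,19,c); (21,3,c); (21,17,c); (21,18,c); (22,4,c); (22,18,c); (22,19,c); (23,17,c); (23,18,c); (23,19,c)
dpo result:
nodes: 1:vx, 2:vx, 3:vx, 4:vx, 6:vx, 8:vx, 9:vx, 12:tri, 17:vx, 18:vx, 19:vx, 20:tri, 21:tri, 22:tri, 23:tri
edges: (12,1,c); (12,3,c); (12,8,c); (20,6,c); (20,17,c); (20,19,c); (21,3,c); (21,17,c); (21,18,c); (22,4,c); (22,18,c); (22,19,c); (23,17,c); (23,18,c); (23,19,c)
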